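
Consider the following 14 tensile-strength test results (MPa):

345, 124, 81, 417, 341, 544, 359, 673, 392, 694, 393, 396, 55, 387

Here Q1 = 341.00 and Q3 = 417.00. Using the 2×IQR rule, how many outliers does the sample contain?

IQR = 76.00; fences at 341.00 − 152.00 = 189.00 and 417.00 + 152.00 = 569.00.
Outside the cutoffs: 55, 81, 124, 673, 694.

5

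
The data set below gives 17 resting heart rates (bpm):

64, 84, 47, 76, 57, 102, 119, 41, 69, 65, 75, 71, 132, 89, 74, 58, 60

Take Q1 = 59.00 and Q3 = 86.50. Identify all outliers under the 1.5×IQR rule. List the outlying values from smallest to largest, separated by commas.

132

IQR = Q3 − Q1 = 86.50 − 59.00 = 27.50.
Lower fence = Q1 − 1.5·IQR = 59.00 − 41.25 = 17.75.
Upper fence = Q3 + 1.5·IQR = 86.50 + 41.25 = 127.75.
132 > 127.75 → outlier.
All remaining values lie within [17.75, 127.75].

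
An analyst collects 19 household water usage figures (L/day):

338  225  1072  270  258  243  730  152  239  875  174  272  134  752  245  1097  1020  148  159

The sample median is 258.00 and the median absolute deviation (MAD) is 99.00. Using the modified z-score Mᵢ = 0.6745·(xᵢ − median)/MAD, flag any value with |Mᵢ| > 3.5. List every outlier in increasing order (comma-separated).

875, 1020, 1072, 1097

|Mᵢ| > 3.5 ⇔ |xᵢ − 258.00| > 3.5·99.00/0.6745 = 513.71.
So outliers lie outside [-255.71, 771.71].
875: M = 4.20 → outlier.
1020: M = 5.19 → outlier.
1072: M = 5.55 → outlier.
1097: M = 5.72 → outlier.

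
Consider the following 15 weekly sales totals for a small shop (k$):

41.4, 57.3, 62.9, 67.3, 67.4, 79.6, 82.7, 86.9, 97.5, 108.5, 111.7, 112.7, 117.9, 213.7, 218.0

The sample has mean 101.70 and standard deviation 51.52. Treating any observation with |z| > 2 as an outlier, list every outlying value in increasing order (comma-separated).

Cutoffs at x̄ ± 2s: 101.70 ± 2·51.52 = [-1.34, 204.74].
213.7: z = 2.17, |z| > 2 → outlier.
218.0: z = 2.26, |z| > 2 → outlier.
Every other value lies within [-1.34, 204.74].

213.7, 218.0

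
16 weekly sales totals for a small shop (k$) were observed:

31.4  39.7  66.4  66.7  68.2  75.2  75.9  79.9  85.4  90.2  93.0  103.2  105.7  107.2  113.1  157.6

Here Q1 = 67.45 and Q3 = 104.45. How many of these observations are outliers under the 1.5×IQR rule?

IQR = 37.00; fences at 67.45 − 55.50 = 11.95 and 104.45 + 55.50 = 159.95.
Every value lies within the cutoffs.

0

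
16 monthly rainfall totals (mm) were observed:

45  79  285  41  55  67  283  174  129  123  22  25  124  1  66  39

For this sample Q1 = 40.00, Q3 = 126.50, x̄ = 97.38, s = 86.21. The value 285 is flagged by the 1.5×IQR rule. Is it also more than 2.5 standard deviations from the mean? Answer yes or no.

no

z = (285 − 97.38) / 86.21 = 2.18.
|z| = 2.18 ≤ 2.5.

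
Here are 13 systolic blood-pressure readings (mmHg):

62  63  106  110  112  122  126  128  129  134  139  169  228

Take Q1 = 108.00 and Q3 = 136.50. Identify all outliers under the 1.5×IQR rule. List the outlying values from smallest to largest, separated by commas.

IQR = Q3 − Q1 = 136.50 − 108.00 = 28.50.
Lower fence = Q1 − 1.5·IQR = 108.00 − 42.75 = 65.25.
Upper fence = Q3 + 1.5·IQR = 136.50 + 42.75 = 179.25.
62 < 65.25 → outlier.
63 < 65.25 → outlier.
228 > 179.25 → outlier.
All remaining values lie within [65.25, 179.25].

62, 63, 228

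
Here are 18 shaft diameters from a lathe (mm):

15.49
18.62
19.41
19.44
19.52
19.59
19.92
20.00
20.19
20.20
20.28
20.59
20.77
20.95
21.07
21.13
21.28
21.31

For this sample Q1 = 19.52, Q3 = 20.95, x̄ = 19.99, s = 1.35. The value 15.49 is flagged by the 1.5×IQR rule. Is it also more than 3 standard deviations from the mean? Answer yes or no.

z = (15.49 − 19.99) / 1.35 = -3.33.
|z| = 3.33 > 3.

yes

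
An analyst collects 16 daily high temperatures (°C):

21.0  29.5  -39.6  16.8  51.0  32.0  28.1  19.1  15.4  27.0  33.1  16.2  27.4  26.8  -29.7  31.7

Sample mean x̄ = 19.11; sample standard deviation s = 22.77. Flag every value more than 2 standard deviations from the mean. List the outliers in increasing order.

-39.6, -29.7

Cutoffs at x̄ ± 2s: 19.11 ± 2·22.77 = [-26.43, 64.65].
-39.6: z = -2.58, |z| > 2 → outlier.
-29.7: z = -2.14, |z| > 2 → outlier.
Every other value lies within [-26.43, 64.65].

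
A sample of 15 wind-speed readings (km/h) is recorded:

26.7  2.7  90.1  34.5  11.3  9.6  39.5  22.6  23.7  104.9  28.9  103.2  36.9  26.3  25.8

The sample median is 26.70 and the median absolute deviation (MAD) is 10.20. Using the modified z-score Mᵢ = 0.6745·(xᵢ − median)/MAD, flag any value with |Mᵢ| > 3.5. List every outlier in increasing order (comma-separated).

90.1, 103.2, 104.9

|Mᵢ| > 3.5 ⇔ |xᵢ − 26.70| > 3.5·10.20/0.6745 = 52.93.
So outliers lie outside [-26.23, 79.63].
90.1: M = 4.19 → outlier.
103.2: M = 5.06 → outlier.
104.9: M = 5.17 → outlier.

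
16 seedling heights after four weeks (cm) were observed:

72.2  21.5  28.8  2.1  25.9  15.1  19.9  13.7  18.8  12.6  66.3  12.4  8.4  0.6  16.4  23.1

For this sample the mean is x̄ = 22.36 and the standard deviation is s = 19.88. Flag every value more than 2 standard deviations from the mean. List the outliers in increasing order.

Cutoffs at x̄ ± 2s: 22.36 ± 2·19.88 = [-17.40, 62.12].
66.3: z = 2.21, |z| > 2 → outlier.
72.2: z = 2.51, |z| > 2 → outlier.
Every other value lies within [-17.40, 62.12].

66.3, 72.2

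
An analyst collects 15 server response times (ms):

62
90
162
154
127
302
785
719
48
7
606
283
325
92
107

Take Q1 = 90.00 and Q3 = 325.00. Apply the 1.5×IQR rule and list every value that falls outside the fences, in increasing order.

719, 785

IQR = Q3 − Q1 = 325.00 − 90.00 = 235.00.
Lower fence = Q1 − 1.5·IQR = 90.00 − 352.50 = -262.50.
Upper fence = Q3 + 1.5·IQR = 325.00 + 352.50 = 677.50.
719 > 677.50 → outlier.
785 > 677.50 → outlier.
All remaining values lie within [-262.50, 677.50].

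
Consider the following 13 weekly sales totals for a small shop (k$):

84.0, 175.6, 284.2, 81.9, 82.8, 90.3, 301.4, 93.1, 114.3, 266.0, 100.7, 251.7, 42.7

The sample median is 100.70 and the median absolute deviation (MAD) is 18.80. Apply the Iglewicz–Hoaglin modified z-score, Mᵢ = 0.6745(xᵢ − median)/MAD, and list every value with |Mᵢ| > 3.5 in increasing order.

251.7, 266.0, 284.2, 301.4

|Mᵢ| > 3.5 ⇔ |xᵢ − 100.70| > 3.5·18.80/0.6745 = 97.55.
So outliers lie outside [3.15, 198.25].
251.7: M = 5.42 → outlier.
266.0: M = 5.93 → outlier.
284.2: M = 6.58 → outlier.
301.4: M = 7.20 → outlier.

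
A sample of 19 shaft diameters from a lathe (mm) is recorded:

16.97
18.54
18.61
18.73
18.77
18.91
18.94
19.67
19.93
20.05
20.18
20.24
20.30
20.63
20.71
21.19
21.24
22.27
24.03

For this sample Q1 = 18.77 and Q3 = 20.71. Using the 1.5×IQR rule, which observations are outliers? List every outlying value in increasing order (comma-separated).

24.03

IQR = Q3 − Q1 = 20.71 − 18.77 = 1.94.
Lower fence = Q1 − 1.5·IQR = 18.77 − 2.91 = 15.86.
Upper fence = Q3 + 1.5·IQR = 20.71 + 2.91 = 23.62.
24.03 > 23.62 → outlier.
All remaining values lie within [15.86, 23.62].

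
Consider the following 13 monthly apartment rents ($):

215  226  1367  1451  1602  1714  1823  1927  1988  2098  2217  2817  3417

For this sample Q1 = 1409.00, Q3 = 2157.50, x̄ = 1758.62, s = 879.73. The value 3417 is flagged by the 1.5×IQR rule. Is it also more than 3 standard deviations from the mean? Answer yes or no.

z = (3417 − 1758.62) / 879.73 = 1.89.
|z| = 1.89 ≤ 3.

no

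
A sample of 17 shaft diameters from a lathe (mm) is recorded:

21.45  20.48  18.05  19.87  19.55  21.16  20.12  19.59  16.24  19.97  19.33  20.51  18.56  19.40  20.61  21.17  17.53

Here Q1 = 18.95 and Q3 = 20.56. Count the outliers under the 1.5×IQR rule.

1

IQR = 1.61; fences at 18.95 − 2.415 = 16.535 and 20.56 + 2.415 = 22.975.
Outside the cutoffs: 16.24.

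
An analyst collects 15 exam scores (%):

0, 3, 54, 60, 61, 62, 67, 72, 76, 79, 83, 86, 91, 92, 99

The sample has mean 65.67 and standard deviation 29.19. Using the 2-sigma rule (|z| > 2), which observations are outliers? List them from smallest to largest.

Cutoffs at x̄ ± 2s: 65.67 ± 2·29.19 = [7.29, 124.05].
0: z = -2.25, |z| > 2 → outlier.
3: z = -2.15, |z| > 2 → outlier.
Every other value lies within [7.29, 124.05].

0, 3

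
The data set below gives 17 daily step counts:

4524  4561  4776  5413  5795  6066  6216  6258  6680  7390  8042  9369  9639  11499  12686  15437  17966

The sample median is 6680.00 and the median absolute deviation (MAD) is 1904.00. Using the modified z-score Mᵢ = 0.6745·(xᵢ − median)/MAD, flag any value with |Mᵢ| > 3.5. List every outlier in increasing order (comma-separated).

17966

|Mᵢ| > 3.5 ⇔ |xᵢ − 6680.00| > 3.5·1904.00/0.6745 = 9879.91.
So outliers lie outside [-3199.91, 16559.91].
17966: M = 4.00 → outlier.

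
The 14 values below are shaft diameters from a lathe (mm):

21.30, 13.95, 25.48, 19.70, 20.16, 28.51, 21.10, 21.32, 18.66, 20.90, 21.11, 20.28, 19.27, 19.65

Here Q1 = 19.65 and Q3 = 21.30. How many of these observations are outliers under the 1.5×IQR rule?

3

IQR = 1.65; fences at 19.65 − 2.475 = 17.175 and 21.30 + 2.475 = 23.775.
Outside the cutoffs: 13.95, 25.48, 28.51.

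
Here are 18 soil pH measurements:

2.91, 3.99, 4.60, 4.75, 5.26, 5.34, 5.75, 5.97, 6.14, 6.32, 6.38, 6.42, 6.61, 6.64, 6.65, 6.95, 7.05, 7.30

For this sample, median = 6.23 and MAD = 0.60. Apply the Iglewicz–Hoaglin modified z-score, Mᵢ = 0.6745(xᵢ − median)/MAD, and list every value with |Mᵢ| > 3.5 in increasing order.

2.91

|Mᵢ| > 3.5 ⇔ |xᵢ − 6.23| > 3.5·0.60/0.6745 = 3.11.
So outliers lie outside [3.12, 9.34].
2.91: M = -3.73 → outlier.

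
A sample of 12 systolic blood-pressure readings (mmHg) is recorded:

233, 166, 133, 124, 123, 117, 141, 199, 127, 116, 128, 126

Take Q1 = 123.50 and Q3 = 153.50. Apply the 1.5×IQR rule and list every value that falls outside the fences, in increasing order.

IQR = Q3 − Q1 = 153.50 − 123.50 = 30.00.
Lower fence = Q1 − 1.5·IQR = 123.50 − 45.00 = 78.50.
Upper fence = Q3 + 1.5·IQR = 153.50 + 45.00 = 198.50.
199 > 198.50 → outlier.
233 > 198.50 → outlier.
All remaining values lie within [78.50, 198.50].

199, 233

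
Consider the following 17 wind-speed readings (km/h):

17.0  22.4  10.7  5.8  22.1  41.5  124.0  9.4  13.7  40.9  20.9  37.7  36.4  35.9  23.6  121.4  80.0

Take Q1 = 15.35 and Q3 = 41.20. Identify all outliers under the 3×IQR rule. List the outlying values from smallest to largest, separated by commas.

121.4, 124.0

IQR = Q3 − Q1 = 41.20 − 15.35 = 25.85.
Lower fence = Q1 − 3·IQR = 15.35 − 77.55 = -62.20.
Upper fence = Q3 + 3·IQR = 41.20 + 77.55 = 118.75.
121.4 > 118.75 → outlier.
124.0 > 118.75 → outlier.
All remaining values lie within [-62.20, 118.75].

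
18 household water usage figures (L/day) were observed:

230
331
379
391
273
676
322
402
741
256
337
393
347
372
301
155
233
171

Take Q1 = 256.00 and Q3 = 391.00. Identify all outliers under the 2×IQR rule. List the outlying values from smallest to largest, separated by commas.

IQR = Q3 − Q1 = 391.00 − 256.00 = 135.00.
Lower fence = Q1 − 2·IQR = 256.00 − 270.00 = -14.00.
Upper fence = Q3 + 2·IQR = 391.00 + 270.00 = 661.00.
676 > 661.00 → outlier.
741 > 661.00 → outlier.
All remaining values lie within [-14.00, 661.00].

676, 741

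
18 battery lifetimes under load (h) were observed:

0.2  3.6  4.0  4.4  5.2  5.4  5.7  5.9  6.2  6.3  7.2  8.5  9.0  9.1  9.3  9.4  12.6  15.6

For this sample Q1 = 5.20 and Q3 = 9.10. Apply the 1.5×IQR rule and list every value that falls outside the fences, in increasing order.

IQR = Q3 − Q1 = 9.10 − 5.20 = 3.90.
Lower fence = Q1 − 1.5·IQR = 5.20 − 5.85 = -0.65.
Upper fence = Q3 + 1.5·IQR = 9.10 + 5.85 = 14.95.
15.6 > 14.95 → outlier.
All remaining values lie within [-0.65, 14.95].

15.6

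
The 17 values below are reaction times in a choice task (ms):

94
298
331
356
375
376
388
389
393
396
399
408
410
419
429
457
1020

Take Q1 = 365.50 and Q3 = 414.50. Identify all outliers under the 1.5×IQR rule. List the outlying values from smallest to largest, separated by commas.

IQR = Q3 − Q1 = 414.50 − 365.50 = 49.00.
Lower fence = Q1 − 1.5·IQR = 365.50 − 73.50 = 292.00.
Upper fence = Q3 + 1.5·IQR = 414.50 + 73.50 = 488.00.
94 < 292.00 → outlier.
1020 > 488.00 → outlier.
All remaining values lie within [292.00, 488.00].

94, 1020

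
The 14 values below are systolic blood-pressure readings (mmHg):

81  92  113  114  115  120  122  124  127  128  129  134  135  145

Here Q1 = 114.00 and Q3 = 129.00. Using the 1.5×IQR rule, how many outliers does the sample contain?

1

IQR = 15.00; fences at 114.00 − 22.50 = 91.50 and 129.00 + 22.50 = 151.50.
Outside the cutoffs: 81.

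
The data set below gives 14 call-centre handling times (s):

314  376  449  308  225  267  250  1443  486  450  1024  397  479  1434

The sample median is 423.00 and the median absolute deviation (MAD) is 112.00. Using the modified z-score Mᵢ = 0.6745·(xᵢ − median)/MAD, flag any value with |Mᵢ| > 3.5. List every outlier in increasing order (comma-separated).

1024, 1434, 1443

|Mᵢ| > 3.5 ⇔ |xᵢ − 423.00| > 3.5·112.00/0.6745 = 581.17.
So outliers lie outside [-158.17, 1004.17].
1024: M = 3.62 → outlier.
1434: M = 6.09 → outlier.
1443: M = 6.14 → outlier.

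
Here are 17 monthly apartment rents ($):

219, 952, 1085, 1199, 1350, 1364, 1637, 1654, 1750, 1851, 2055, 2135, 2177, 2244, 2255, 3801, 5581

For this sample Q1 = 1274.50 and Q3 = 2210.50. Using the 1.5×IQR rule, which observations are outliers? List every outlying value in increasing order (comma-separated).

IQR = Q3 − Q1 = 2210.50 − 1274.50 = 936.00.
Lower fence = Q1 − 1.5·IQR = 1274.50 − 1404.00 = -129.50.
Upper fence = Q3 + 1.5·IQR = 2210.50 + 1404.00 = 3614.50.
3801 > 3614.50 → outlier.
5581 > 3614.50 → outlier.
All remaining values lie within [-129.50, 3614.50].

3801, 5581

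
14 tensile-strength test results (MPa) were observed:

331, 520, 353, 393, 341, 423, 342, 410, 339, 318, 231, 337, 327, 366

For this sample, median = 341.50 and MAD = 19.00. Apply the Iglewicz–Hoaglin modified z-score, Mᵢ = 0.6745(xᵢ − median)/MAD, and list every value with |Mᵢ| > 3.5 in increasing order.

|Mᵢ| > 3.5 ⇔ |xᵢ − 341.50| > 3.5·19.00/0.6745 = 98.59.
So outliers lie outside [242.91, 440.09].
231: M = -3.92 → outlier.
520: M = 6.34 → outlier.

231, 520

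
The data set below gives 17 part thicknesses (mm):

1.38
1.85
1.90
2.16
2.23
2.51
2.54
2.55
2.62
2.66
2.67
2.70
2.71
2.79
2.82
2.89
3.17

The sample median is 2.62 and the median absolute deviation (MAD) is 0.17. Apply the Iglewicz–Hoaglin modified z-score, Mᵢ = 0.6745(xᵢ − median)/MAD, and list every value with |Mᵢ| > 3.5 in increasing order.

|Mᵢ| > 3.5 ⇔ |xᵢ − 2.62| > 3.5·0.17/0.6745 = 0.88.
So outliers lie outside [1.74, 3.50].
1.38: M = -4.92 → outlier.

1.38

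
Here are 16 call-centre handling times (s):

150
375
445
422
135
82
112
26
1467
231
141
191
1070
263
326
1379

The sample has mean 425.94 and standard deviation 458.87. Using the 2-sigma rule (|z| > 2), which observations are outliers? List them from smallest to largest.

1379, 1467

Cutoffs at x̄ ± 2s: 425.94 ± 2·458.87 = [-491.80, 1343.68].
1379: z = 2.08, |z| > 2 → outlier.
1467: z = 2.27, |z| > 2 → outlier.
Every other value lies within [-491.80, 1343.68].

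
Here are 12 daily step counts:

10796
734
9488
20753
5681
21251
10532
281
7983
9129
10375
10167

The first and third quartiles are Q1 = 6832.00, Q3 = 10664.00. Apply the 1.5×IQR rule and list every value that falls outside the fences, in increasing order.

IQR = Q3 − Q1 = 10664.00 − 6832.00 = 3832.00.
Lower fence = Q1 − 1.5·IQR = 6832.00 − 5748.00 = 1084.00.
Upper fence = Q3 + 1.5·IQR = 10664.00 + 5748.00 = 16412.00.
281 < 1084.00 → outlier.
734 < 1084.00 → outlier.
20753 > 16412.00 → outlier.
21251 > 16412.00 → outlier.
All remaining values lie within [1084.00, 16412.00].

281, 734, 20753, 21251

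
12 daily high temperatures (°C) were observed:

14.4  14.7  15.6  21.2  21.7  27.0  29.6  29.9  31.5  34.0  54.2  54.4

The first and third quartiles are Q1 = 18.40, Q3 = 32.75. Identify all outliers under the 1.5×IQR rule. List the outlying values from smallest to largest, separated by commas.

54.4

IQR = Q3 − Q1 = 32.75 − 18.40 = 14.35.
Lower fence = Q1 − 1.5·IQR = 18.40 − 21.525 = -3.125.
Upper fence = Q3 + 1.5·IQR = 32.75 + 21.525 = 54.275.
54.4 > 54.275 → outlier.
All remaining values lie within [-3.125, 54.275].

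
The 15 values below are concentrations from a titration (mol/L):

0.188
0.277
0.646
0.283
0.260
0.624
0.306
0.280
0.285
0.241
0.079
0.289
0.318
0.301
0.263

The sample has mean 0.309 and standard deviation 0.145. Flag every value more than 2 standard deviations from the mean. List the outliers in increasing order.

Cutoffs at x̄ ± 2s: 0.309 ± 2·0.145 = [0.019, 0.599].
0.624: z = 2.17, |z| > 2 → outlier.
0.646: z = 2.32, |z| > 2 → outlier.
Every other value lies within [0.019, 0.599].

0.624, 0.646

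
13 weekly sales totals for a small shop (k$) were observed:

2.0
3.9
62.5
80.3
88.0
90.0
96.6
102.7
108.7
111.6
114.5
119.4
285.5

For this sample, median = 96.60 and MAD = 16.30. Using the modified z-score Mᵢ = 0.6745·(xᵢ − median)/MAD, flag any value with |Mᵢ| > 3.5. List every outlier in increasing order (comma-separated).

|Mᵢ| > 3.5 ⇔ |xᵢ − 96.60| > 3.5·16.30/0.6745 = 84.58.
So outliers lie outside [12.02, 181.18].
2.0: M = -3.91 → outlier.
3.9: M = -3.84 → outlier.
285.5: M = 7.82 → outlier.

2.0, 3.9, 285.5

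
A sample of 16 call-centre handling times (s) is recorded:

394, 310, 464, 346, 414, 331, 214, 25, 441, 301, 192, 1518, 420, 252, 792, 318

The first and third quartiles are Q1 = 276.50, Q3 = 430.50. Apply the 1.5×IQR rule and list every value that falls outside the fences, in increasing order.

IQR = Q3 − Q1 = 430.50 − 276.50 = 154.00.
Lower fence = Q1 − 1.5·IQR = 276.50 − 231.00 = 45.50.
Upper fence = Q3 + 1.5·IQR = 430.50 + 231.00 = 661.50.
25 < 45.50 → outlier.
792 > 661.50 → outlier.
1518 > 661.50 → outlier.
All remaining values lie within [45.50, 661.50].

25, 792, 1518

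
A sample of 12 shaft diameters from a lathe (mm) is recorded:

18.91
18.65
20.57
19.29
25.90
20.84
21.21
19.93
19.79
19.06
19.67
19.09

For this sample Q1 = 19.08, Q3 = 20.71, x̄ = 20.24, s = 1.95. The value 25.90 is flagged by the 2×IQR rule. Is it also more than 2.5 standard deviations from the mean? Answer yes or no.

z = (25.90 − 20.24) / 1.95 = 2.90.
|z| = 2.90 > 2.5.

yes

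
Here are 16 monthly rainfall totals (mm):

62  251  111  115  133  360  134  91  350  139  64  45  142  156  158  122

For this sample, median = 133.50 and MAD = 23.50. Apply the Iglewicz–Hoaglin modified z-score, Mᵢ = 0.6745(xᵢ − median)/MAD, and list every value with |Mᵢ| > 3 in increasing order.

|Mᵢ| > 3 ⇔ |xᵢ − 133.50| > 3·23.50/0.6745 = 104.52.
So outliers lie outside [28.98, 238.02].
251: M = 3.37 → outlier.
350: M = 6.21 → outlier.
360: M = 6.50 → outlier.

251, 350, 360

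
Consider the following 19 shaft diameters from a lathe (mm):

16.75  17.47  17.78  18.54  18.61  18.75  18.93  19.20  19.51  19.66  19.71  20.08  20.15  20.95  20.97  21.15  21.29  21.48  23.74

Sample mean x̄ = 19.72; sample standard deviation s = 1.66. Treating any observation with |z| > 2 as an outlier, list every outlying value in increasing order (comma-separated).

23.74

Cutoffs at x̄ ± 2s: 19.72 ± 2·1.66 = [16.40, 23.04].
23.74: z = 2.42, |z| > 2 → outlier.
Every other value lies within [16.40, 23.04].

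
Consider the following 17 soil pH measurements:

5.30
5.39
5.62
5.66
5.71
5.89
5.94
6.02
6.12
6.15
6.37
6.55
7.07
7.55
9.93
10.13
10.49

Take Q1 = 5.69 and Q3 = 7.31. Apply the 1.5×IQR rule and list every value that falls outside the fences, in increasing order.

IQR = Q3 − Q1 = 7.31 − 5.69 = 1.62.
Lower fence = Q1 − 1.5·IQR = 5.69 − 2.43 = 3.26.
Upper fence = Q3 + 1.5·IQR = 7.31 + 2.43 = 9.74.
9.93 > 9.74 → outlier.
10.13 > 9.74 → outlier.
10.49 > 9.74 → outlier.
All remaining values lie within [3.26, 9.74].

9.93, 10.13, 10.49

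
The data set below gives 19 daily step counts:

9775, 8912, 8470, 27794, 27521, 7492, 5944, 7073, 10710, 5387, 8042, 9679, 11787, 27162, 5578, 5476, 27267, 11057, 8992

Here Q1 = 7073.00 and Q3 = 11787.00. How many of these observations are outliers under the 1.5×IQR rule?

IQR = 4714.00; fences at 7073.00 − 7071.00 = 2.00 and 11787.00 + 7071.00 = 18858.00.
Outside the cutoffs: 27162, 27267, 27521, 27794.

4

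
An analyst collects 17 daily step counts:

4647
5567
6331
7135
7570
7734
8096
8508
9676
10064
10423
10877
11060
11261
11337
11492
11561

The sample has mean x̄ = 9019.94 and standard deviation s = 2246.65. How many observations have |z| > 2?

Cutoffs: x̄ ± 2s = [4526.64, 13513.24].
Every value lies within the cutoffs.

0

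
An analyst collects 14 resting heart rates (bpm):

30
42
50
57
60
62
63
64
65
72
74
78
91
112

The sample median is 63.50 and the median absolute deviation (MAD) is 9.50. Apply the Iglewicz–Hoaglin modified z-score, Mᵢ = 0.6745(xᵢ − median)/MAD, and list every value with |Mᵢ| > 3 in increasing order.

112

|Mᵢ| > 3 ⇔ |xᵢ − 63.50| > 3·9.50/0.6745 = 42.25.
So outliers lie outside [21.25, 105.75].
112: M = 3.44 → outlier.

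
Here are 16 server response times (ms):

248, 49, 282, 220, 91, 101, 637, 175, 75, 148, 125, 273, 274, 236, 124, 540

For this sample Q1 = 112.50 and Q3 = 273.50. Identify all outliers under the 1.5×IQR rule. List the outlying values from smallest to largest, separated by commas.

IQR = Q3 − Q1 = 273.50 − 112.50 = 161.00.
Lower fence = Q1 − 1.5·IQR = 112.50 − 241.50 = -129.00.
Upper fence = Q3 + 1.5·IQR = 273.50 + 241.50 = 515.00.
540 > 515.00 → outlier.
637 > 515.00 → outlier.
All remaining values lie within [-129.00, 515.00].

540, 637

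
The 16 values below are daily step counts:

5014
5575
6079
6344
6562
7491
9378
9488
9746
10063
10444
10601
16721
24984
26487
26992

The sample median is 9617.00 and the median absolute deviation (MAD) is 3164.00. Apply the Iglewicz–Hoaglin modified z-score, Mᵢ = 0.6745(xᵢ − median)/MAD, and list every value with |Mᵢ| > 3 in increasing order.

|Mᵢ| > 3 ⇔ |xᵢ − 9617.00| > 3·3164.00/0.6745 = 14072.65.
So outliers lie outside [-4455.65, 23689.65].
24984: M = 3.28 → outlier.
26487: M = 3.60 → outlier.
26992: M = 3.70 → outlier.

24984, 26487, 26992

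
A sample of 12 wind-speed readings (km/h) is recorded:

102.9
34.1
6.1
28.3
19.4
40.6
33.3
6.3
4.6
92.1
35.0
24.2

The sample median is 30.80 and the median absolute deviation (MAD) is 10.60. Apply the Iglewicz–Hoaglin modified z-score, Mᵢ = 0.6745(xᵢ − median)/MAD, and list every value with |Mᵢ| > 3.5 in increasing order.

|Mᵢ| > 3.5 ⇔ |xᵢ − 30.80| > 3.5·10.60/0.6745 = 55.00.
So outliers lie outside [-24.20, 85.80].
92.1: M = 3.90 → outlier.
102.9: M = 4.59 → outlier.

92.1, 102.9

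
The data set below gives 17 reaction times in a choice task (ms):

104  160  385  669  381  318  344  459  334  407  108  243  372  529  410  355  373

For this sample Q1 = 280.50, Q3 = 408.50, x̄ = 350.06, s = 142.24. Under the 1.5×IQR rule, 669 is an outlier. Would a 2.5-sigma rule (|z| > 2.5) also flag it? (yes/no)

no

z = (669 − 350.06) / 142.24 = 2.24.
|z| = 2.24 ≤ 2.5.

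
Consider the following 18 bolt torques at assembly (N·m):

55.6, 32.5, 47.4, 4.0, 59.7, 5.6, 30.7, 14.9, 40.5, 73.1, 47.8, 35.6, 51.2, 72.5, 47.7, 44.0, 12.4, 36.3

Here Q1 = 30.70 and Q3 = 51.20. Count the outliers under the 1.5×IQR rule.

IQR = 20.50; fences at 30.70 − 30.75 = -0.05 and 51.20 + 30.75 = 81.95.
Every value lies within the cutoffs.

0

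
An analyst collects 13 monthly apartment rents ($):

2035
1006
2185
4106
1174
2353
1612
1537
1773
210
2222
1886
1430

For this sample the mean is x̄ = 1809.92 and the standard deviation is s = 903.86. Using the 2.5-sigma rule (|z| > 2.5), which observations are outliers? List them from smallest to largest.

Cutoffs at x̄ ± 2.5s: 1809.92 ± 2.5·903.86 = [-449.73, 4069.57].
4106: z = 2.54, |z| > 2.5 → outlier.
Every other value lies within [-449.73, 4069.57].

4106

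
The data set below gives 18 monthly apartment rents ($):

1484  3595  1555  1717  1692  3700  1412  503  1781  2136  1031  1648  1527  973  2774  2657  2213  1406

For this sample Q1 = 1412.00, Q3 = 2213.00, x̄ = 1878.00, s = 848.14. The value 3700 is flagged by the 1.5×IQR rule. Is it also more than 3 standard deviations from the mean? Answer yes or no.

no

z = (3700 − 1878.00) / 848.14 = 2.15.
|z| = 2.15 ≤ 3.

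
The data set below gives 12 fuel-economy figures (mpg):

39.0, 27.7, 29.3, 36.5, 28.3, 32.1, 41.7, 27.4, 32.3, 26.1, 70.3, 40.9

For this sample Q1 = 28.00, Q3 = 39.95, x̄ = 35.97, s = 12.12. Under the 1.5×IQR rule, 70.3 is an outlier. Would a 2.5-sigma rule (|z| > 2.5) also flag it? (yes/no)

yes

z = (70.3 − 35.97) / 12.12 = 2.83.
|z| = 2.83 > 2.5.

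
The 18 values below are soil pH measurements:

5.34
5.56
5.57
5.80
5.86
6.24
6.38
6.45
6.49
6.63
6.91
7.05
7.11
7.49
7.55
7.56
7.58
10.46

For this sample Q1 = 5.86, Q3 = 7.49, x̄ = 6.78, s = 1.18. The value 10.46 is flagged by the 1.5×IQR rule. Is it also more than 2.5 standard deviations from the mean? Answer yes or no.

yes

z = (10.46 − 6.78) / 1.18 = 3.12.
|z| = 3.12 > 2.5.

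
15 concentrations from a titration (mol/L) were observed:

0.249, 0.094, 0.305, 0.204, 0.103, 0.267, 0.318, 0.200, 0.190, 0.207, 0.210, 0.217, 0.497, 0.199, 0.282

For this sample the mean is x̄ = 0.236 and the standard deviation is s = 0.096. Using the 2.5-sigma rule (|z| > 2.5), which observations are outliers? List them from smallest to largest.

Cutoffs at x̄ ± 2.5s: 0.236 ± 2.5·0.096 = [-0.004, 0.476].
0.497: z = 2.72, |z| > 2.5 → outlier.
Every other value lies within [-0.004, 0.476].

0.497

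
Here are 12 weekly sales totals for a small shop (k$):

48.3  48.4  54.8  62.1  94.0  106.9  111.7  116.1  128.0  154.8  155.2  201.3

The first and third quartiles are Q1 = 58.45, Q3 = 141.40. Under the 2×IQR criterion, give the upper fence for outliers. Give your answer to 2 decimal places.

IQR = Q3 − Q1 = 141.40 − 58.45 = 82.95.
Lower fence = Q1 − 2·IQR = 58.45 − 165.90 = -107.45.
Upper fence = Q3 + 2·IQR = 141.40 + 165.90 = 307.30.

307.30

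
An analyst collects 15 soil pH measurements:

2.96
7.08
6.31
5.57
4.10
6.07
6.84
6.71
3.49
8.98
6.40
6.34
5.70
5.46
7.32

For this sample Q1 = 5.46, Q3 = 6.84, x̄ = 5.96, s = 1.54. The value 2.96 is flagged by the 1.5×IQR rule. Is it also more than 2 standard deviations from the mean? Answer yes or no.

no

z = (2.96 − 5.96) / 1.54 = -1.95.
|z| = 1.95 ≤ 2.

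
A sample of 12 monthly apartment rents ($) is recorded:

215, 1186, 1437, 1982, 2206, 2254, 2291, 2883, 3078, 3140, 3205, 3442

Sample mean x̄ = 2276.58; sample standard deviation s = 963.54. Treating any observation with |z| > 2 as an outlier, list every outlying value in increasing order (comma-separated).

215

Cutoffs at x̄ ± 2s: 2276.58 ± 2·963.54 = [349.50, 4203.66].
215: z = -2.14, |z| > 2 → outlier.
Every other value lies within [349.50, 4203.66].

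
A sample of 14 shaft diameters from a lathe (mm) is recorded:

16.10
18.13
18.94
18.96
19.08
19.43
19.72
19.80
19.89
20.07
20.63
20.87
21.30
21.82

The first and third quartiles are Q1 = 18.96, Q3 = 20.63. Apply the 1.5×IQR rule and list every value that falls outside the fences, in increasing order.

IQR = Q3 − Q1 = 20.63 − 18.96 = 1.67.
Lower fence = Q1 − 1.5·IQR = 18.96 − 2.505 = 16.455.
Upper fence = Q3 + 1.5·IQR = 20.63 + 2.505 = 23.135.
16.10 < 16.455 → outlier.
All remaining values lie within [16.455, 23.135].

16.10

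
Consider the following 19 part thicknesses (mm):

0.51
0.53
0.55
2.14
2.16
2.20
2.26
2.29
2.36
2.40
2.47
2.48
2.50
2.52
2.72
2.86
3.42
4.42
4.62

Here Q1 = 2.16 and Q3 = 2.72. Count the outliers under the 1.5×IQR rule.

IQR = 0.56; fences at 2.16 − 0.84 = 1.32 and 2.72 + 0.84 = 3.56.
Outside the cutoffs: 0.51, 0.53, 0.55, 4.42, 4.62.

5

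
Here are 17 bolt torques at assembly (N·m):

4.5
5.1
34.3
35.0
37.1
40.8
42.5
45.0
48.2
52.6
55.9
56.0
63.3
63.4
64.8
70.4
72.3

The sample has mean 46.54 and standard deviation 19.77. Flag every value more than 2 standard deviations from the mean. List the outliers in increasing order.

Cutoffs at x̄ ± 2s: 46.54 ± 2·19.77 = [7.00, 86.08].
4.5: z = -2.13, |z| > 2 → outlier.
5.1: z = -2.10, |z| > 2 → outlier.
Every other value lies within [7.00, 86.08].

4.5, 5.1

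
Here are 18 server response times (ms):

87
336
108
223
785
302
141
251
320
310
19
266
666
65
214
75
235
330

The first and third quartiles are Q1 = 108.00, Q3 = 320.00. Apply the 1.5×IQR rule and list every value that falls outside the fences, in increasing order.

IQR = Q3 − Q1 = 320.00 − 108.00 = 212.00.
Lower fence = Q1 − 1.5·IQR = 108.00 − 318.00 = -210.00.
Upper fence = Q3 + 1.5·IQR = 320.00 + 318.00 = 638.00.
666 > 638.00 → outlier.
785 > 638.00 → outlier.
All remaining values lie within [-210.00, 638.00].

666, 785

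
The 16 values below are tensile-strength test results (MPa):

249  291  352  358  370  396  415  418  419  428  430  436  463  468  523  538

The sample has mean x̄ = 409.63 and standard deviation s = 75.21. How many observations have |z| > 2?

Cutoffs: x̄ ± 2s = [259.21, 560.05].
Outside the cutoffs: 249.

1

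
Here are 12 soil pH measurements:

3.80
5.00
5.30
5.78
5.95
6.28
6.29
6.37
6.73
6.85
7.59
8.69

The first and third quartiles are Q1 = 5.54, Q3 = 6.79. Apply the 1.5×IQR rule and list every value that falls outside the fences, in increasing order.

8.69

IQR = Q3 − Q1 = 6.79 − 5.54 = 1.25.
Lower fence = Q1 − 1.5·IQR = 5.54 − 1.875 = 3.665.
Upper fence = Q3 + 1.5·IQR = 6.79 + 1.875 = 8.665.
8.69 > 8.665 → outlier.
All remaining values lie within [3.665, 8.665].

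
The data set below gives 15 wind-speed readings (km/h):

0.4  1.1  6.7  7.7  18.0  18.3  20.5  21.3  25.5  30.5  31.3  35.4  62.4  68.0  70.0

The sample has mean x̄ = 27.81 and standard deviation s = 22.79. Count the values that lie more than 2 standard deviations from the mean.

0

Cutoffs: x̄ ± 2s = [-17.77, 73.39].
Every value lies within the cutoffs.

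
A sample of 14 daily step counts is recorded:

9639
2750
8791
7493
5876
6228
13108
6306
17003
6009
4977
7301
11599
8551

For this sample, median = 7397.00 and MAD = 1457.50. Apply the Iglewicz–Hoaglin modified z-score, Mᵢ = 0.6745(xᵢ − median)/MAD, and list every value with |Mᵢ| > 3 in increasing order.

17003

|Mᵢ| > 3 ⇔ |xᵢ − 7397.00| > 3·1457.50/0.6745 = 6482.58.
So outliers lie outside [914.42, 13879.58].
17003: M = 4.45 → outlier.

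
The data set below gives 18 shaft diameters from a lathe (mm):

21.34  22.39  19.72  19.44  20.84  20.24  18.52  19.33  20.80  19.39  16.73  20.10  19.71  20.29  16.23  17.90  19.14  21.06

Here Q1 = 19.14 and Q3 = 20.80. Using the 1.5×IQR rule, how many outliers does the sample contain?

1

IQR = 1.66; fences at 19.14 − 2.49 = 16.65 and 20.80 + 2.49 = 23.29.
Outside the cutoffs: 16.23.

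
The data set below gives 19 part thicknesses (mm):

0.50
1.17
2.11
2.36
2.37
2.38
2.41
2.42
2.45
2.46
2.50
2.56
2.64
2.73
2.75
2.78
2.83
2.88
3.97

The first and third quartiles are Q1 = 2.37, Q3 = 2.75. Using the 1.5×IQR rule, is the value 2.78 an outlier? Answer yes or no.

no

IQR = Q3 − Q1 = 2.75 − 2.37 = 0.38.
Lower fence = Q1 − 1.5·IQR = 2.37 − 0.57 = 1.80.
Upper fence = Q3 + 1.5·IQR = 2.75 + 0.57 = 3.32.
2.78 lies within [1.80, 3.32].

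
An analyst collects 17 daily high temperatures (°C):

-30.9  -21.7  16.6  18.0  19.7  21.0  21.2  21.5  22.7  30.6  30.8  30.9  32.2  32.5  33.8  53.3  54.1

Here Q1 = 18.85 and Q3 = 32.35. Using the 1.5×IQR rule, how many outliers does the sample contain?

4

IQR = 13.50; fences at 18.85 − 20.25 = -1.40 and 32.35 + 20.25 = 52.60.
Outside the cutoffs: -30.9, -21.7, 53.3, 54.1.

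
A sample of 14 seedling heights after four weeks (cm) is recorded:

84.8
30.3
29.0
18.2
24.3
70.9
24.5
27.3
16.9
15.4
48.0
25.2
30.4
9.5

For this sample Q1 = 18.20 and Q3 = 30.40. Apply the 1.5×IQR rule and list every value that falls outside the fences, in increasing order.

IQR = Q3 − Q1 = 30.40 − 18.20 = 12.20.
Lower fence = Q1 − 1.5·IQR = 18.20 − 18.30 = -0.10.
Upper fence = Q3 + 1.5·IQR = 30.40 + 18.30 = 48.70.
70.9 > 48.70 → outlier.
84.8 > 48.70 → outlier.
All remaining values lie within [-0.10, 48.70].

70.9, 84.8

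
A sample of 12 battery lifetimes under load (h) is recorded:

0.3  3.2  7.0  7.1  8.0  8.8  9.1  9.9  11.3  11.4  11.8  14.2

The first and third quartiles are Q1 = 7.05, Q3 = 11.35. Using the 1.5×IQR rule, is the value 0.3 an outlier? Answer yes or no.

yes

IQR = Q3 − Q1 = 11.35 − 7.05 = 4.30.
Lower fence = Q1 − 1.5·IQR = 7.05 − 6.45 = 0.60.
Upper fence = Q3 + 1.5·IQR = 11.35 + 6.45 = 17.80.
0.3 lies below the lower fence.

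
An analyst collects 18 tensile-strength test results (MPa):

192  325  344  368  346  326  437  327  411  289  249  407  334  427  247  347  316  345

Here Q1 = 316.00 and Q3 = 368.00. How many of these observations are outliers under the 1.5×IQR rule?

1

IQR = 52.00; fences at 316.00 − 78.00 = 238.00 and 368.00 + 78.00 = 446.00.
Outside the cutoffs: 192.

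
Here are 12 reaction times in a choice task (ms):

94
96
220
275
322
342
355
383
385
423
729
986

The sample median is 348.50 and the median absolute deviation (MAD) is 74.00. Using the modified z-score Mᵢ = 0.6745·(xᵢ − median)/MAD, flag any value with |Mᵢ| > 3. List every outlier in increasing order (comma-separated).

729, 986

|Mᵢ| > 3 ⇔ |xᵢ − 348.50| > 3·74.00/0.6745 = 329.13.
So outliers lie outside [19.37, 677.63].
729: M = 3.47 → outlier.
986: M = 5.81 → outlier.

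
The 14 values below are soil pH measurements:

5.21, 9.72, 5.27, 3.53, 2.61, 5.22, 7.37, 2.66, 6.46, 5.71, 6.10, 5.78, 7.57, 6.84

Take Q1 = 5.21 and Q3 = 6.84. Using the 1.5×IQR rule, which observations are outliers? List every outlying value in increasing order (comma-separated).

IQR = Q3 − Q1 = 6.84 − 5.21 = 1.63.
Lower fence = Q1 − 1.5·IQR = 5.21 − 2.445 = 2.765.
Upper fence = Q3 + 1.5·IQR = 6.84 + 2.445 = 9.285.
2.61 < 2.765 → outlier.
2.66 < 2.765 → outlier.
9.72 > 9.285 → outlier.
All remaining values lie within [2.765, 9.285].

2.61, 2.66, 9.72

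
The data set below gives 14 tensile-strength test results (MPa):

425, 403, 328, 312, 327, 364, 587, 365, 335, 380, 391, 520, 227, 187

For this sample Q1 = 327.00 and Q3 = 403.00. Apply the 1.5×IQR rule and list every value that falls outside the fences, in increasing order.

IQR = Q3 − Q1 = 403.00 − 327.00 = 76.00.
Lower fence = Q1 − 1.5·IQR = 327.00 − 114.00 = 213.00.
Upper fence = Q3 + 1.5·IQR = 403.00 + 114.00 = 517.00.
187 < 213.00 → outlier.
520 > 517.00 → outlier.
587 > 517.00 → outlier.
All remaining values lie within [213.00, 517.00].

187, 520, 587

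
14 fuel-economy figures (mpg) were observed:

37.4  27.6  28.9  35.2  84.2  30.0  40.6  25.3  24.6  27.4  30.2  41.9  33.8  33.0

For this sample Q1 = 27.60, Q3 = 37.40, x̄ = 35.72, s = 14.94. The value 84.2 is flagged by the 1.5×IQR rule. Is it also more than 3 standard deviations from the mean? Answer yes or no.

yes

z = (84.2 − 35.72) / 14.94 = 3.24.
|z| = 3.24 > 3.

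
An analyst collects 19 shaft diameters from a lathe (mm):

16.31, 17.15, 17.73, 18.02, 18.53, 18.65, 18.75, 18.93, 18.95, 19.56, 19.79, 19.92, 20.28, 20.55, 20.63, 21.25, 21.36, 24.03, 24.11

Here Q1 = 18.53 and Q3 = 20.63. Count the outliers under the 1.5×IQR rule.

2

IQR = 2.10; fences at 18.53 − 3.15 = 15.38 and 20.63 + 3.15 = 23.78.
Outside the cutoffs: 24.03, 24.11.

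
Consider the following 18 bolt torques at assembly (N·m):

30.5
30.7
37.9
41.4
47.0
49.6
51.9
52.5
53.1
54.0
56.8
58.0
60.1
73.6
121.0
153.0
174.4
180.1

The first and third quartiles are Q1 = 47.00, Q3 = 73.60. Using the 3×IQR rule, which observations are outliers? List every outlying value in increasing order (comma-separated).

IQR = Q3 − Q1 = 73.60 − 47.00 = 26.60.
Lower fence = Q1 − 3·IQR = 47.00 − 79.80 = -32.80.
Upper fence = Q3 + 3·IQR = 73.60 + 79.80 = 153.40.
174.4 > 153.40 → outlier.
180.1 > 153.40 → outlier.
All remaining values lie within [-32.80, 153.40].

174.4, 180.1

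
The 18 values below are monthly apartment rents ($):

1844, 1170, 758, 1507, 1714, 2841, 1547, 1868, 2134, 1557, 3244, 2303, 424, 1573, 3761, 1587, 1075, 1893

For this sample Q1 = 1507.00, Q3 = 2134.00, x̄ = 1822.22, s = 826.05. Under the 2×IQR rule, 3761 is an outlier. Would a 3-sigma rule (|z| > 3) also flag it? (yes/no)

z = (3761 − 1822.22) / 826.05 = 2.35.
|z| = 2.35 ≤ 3.

no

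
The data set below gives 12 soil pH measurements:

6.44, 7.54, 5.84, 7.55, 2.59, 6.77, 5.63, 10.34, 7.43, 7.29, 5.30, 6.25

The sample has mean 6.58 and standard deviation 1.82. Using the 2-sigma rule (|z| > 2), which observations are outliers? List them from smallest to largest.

2.59, 10.34

Cutoffs at x̄ ± 2s: 6.58 ± 2·1.82 = [2.94, 10.22].
2.59: z = -2.19, |z| > 2 → outlier.
10.34: z = 2.07, |z| > 2 → outlier.
Every other value lies within [2.94, 10.22].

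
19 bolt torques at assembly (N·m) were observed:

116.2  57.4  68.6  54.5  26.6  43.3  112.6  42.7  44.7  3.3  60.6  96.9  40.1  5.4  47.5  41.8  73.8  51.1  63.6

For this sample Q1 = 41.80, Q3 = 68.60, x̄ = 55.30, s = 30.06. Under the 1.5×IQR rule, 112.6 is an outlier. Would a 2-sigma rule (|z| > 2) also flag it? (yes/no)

no

z = (112.6 − 55.30) / 30.06 = 1.91.
|z| = 1.91 ≤ 2.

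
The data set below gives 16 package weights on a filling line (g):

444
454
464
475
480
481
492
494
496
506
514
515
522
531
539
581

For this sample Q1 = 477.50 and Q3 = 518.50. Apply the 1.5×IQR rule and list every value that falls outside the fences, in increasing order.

581

IQR = Q3 − Q1 = 518.50 − 477.50 = 41.00.
Lower fence = Q1 − 1.5·IQR = 477.50 − 61.50 = 416.00.
Upper fence = Q3 + 1.5·IQR = 518.50 + 61.50 = 580.00.
581 > 580.00 → outlier.
All remaining values lie within [416.00, 580.00].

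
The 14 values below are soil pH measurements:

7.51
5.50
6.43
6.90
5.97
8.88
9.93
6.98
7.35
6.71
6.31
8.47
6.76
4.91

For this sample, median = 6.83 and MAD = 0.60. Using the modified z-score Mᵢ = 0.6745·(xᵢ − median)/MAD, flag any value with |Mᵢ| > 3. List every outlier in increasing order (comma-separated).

|Mᵢ| > 3 ⇔ |xᵢ − 6.83| > 3·0.60/0.6745 = 2.67.
So outliers lie outside [4.16, 9.50].
9.93: M = 3.48 → outlier.

9.93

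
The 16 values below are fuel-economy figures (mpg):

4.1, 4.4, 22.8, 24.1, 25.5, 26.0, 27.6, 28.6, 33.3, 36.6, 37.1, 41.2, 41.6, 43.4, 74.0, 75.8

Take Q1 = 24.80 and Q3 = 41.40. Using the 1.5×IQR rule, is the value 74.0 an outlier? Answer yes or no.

yes

IQR = Q3 − Q1 = 41.40 − 24.80 = 16.60.
Lower fence = Q1 − 1.5·IQR = 24.80 − 24.90 = -0.10.
Upper fence = Q3 + 1.5·IQR = 41.40 + 24.90 = 66.30.
74.0 lies above the upper fence.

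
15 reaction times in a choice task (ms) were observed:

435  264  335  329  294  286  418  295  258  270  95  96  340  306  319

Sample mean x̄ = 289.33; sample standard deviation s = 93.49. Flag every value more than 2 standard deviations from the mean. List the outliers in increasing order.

Cutoffs at x̄ ± 2s: 289.33 ± 2·93.49 = [102.35, 476.31].
95: z = -2.08, |z| > 2 → outlier.
96: z = -2.07, |z| > 2 → outlier.
Every other value lies within [102.35, 476.31].

95, 96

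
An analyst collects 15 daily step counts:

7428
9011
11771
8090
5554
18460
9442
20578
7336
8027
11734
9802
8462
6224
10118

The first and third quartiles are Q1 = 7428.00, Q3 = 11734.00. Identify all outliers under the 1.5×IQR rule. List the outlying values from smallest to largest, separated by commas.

IQR = Q3 − Q1 = 11734.00 − 7428.00 = 4306.00.
Lower fence = Q1 − 1.5·IQR = 7428.00 − 6459.00 = 969.00.
Upper fence = Q3 + 1.5·IQR = 11734.00 + 6459.00 = 18193.00.
18460 > 18193.00 → outlier.
20578 > 18193.00 → outlier.
All remaining values lie within [969.00, 18193.00].

18460, 20578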